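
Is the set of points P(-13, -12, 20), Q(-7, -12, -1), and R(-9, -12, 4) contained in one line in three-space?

PQ = (6, 0, -21), PR = (4, 0, -16).
PQ × PR = (0, 12, 0).
The cross product is nonzero, so the points do not lie on one line.

No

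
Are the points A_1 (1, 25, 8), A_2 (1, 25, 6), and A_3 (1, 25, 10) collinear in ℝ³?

Yes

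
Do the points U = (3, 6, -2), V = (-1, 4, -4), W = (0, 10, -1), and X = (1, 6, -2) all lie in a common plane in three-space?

A normal to the plane through U, V, W is n = UV × UW = (6, 10, -22).
The plane has equation n·P = 122. For X: n·X = 110.
110 ≠ 122, so X is off the plane.

No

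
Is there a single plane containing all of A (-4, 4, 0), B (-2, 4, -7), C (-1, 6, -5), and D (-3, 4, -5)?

No

With A as base: AB = (2, 0, -7), AC = (3, 2, -5), AD = (1, 0, -5).
AC × AD = (-10, 10, -2).
AB · (AC × AD) = -6.
Since -6 ≠ 0, the four points are not coplanar.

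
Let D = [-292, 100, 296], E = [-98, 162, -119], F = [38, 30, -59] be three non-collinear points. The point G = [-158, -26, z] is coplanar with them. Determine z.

347

The plane through D, E, F has equation −51060x − 68080y − 34040z = -1974320.
Substituting G: (-34040)z + (9837560) = -1974320, so z = 347.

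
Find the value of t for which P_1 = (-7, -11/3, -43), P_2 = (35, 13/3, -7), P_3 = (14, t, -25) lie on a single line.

1/3

Collinearity requires P_1P_2 × P_1P_3 = 0; each component is linear in t.
The x-component gives (-36)t + (12) = 0, so t = 1/3.
The remaining components then also vanish.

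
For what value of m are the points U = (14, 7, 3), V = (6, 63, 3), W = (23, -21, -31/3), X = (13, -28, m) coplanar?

19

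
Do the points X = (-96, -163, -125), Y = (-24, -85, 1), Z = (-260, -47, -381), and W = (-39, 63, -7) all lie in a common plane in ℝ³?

No

With X as base: XY = (72, 78, 126), XZ = (-164, 116, -256), XW = (57, 226, 118).
XZ × XW = (71544, 4760, -43676).
XY · (XZ × XW) = 19272.
Since 19272 ≠ 0, the four points are not coplanar.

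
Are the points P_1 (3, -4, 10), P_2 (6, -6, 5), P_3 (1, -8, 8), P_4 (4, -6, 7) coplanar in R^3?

Yes

With P_1 as base: P_1P_2 = (3, -2, -5), P_1P_3 = (-2, -4, -2), P_1P_4 = (1, -2, -3).
P_1P_3 × P_1P_4 = (8, -8, 8).
P_1P_2 · (P_1P_3 × P_1P_4) = 0.
The scalar triple product vanishes, so the four points are coplanar.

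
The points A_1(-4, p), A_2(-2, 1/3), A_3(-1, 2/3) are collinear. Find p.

-1/3

Collinearity: (A_1 − A_2) must be parallel to (A_3 − A_2) = (1, 1/3).
Cross-multiplying the components: (p − 1/3)·(1) = (-2)·(1/3).
Solving gives p = -1/3.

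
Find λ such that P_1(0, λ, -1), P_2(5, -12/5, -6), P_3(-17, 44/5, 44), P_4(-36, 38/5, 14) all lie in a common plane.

-4/5

The points are coplanar iff P_1P_2 · (P_1P_3 × P_1P_4) = 0.
Expanding, this is linear in λ: (1610)λ + (1288) = 0.
So λ = -4/5.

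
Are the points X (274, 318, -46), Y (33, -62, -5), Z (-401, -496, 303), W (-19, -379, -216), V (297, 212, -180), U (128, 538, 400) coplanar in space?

The plane through X, Y, Z has normal n = XY × XZ = (-99246, 56434, -60326) and equation n·P = -6472396.
Checking the remaining points: n·W = -6472396, n·V = -6653374, n·U = -6472396.
Since n·V = -6653374 ≠ -6472396, V is off the plane and the points are not all coplanar.

No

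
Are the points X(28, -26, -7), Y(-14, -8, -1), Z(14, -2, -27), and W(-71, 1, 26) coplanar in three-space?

The four points are coplanar iff the 3×3 determinant with rows XY, XZ, XW is zero.
Rows: (-42, 18, 6), (-14, 24, -20), (-99, 27, 33).
Expanding along the first row: (-42)(1332) − (18)(-2442) + (6)(1998) = 0.
Zero determinant ⇒ coplanar.

Yes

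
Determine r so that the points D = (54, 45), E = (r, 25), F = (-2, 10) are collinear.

22

The three points are collinear iff det[DE; DF] = 0.
This determinant is linear in r: (-35)r + (770) = 0, so r = 22.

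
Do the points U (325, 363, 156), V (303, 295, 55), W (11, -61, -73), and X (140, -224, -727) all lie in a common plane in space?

Yes

With U as base: UV = (-22, -68, -101), UW = (-314, -424, -229), UX = (-185, -587, -883).
UW × UX = (239969, -234897, 105878).
UV · (UW × UX) = 0.
The scalar triple product vanishes, so the four points are coplanar.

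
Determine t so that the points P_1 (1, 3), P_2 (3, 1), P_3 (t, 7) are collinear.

The three points are collinear iff det[P_1P_2; P_1P_3] = 0.
This determinant is linear in t: (2)t + (6) = 0, so t = -3.

-3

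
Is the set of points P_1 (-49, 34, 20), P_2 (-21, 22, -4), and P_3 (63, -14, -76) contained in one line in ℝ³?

P_1P_2 = (28, -12, -24), P_1P_3 = (112, -48, -96).
P_1P_2 × P_1P_3 = (0, 0, 0).
The cross product vanishes, so the three points are collinear.

Yes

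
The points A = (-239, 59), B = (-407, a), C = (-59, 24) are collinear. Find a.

Collinearity: (B − A) must be parallel to (C − A) = (180, -35).
Cross-multiplying the components: (a − 59)·(180) = (-168)·(-35).
Solving gives a = 275/3.

275/3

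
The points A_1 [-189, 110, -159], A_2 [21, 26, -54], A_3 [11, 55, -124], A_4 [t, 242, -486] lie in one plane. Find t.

-219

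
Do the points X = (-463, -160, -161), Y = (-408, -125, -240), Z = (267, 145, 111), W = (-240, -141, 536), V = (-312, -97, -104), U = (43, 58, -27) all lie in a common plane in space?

The plane through X, Y, Z has normal n = XY × XZ = (33615, -72630, -8775) and equation n·P = -2530170.
Checking the remaining points: n·W = -2530170, n·V = -2530170, n·U = -2530170.
All equal -2530170, so all 6 points lie in one plane.

Yes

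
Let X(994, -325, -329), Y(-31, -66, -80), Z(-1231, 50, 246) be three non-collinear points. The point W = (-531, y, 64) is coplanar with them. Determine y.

-62

A normal to the plane is n = XY × XZ = (55550, 35350, 191900).
W lies in the plane iff n · XW = 0.
This gives (35350)y + (2191700) = 0, so y = -62.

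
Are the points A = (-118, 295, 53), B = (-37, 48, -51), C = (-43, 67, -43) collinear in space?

No

AB = (81, -247, -104), AC = (75, -228, -96).
Comparing components 3 and 1: (-104)(75) − (81)(-96) = -24 ≠ 0, so AB and AC are not parallel and the points are not collinear.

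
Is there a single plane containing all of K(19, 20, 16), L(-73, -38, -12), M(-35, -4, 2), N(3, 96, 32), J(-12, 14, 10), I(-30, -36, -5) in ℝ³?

The plane through K, L, M has normal n = KL × KM = (140, 224, -924) and equation n·P = -7644.
Checking the remaining points: n·N = -7644, n·J = -7784, n·I = -7644.
Since n·J = -7784 ≠ -7644, J is off the plane and the points are not all coplanar.

No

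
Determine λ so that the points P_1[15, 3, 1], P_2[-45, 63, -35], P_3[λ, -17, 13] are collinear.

Collinearity requires P_1P_2 × P_1P_3 = 0; each component is linear in λ.
The y-component gives (-36)λ + (1260) = 0, so λ = 35.
The remaining components then also vanish.

35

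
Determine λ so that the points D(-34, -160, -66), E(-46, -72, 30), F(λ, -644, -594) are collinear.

32

Collinearity requires DE × DF = 0; each component is linear in λ.
The y-component gives (96)λ + (-3072) = 0, so λ = 32.
The remaining components then also vanish.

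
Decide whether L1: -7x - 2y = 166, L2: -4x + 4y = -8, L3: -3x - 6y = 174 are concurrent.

Intersecting L1 and L2: solving the 2×2 system gives (x, y) = (-18, -20).
Substitute into L3: (-3)(-18) + (-6)(-20) = 174.
This equals 174, so (-18, -20) lies on all three lines and they are concurrent.

Yes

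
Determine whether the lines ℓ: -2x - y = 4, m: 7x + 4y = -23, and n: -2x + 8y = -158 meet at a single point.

Lines aᵢx + bᵢy = cᵢ with pairwise distinct directions are concurrent exactly when det[aᵢ bᵢ cᵢ] = 0.
Here the determinant is 0.
It vanishes, so the lines are concurrent at (7, -18).

Yes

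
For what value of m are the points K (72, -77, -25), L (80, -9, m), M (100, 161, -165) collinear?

-65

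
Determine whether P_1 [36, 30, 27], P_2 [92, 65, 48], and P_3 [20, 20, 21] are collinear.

Yes

P_1P_2 = (56, 35, 21), P_1P_3 = (-16, -10, -6).
P_1P_2 × P_1P_3 = (0, 0, 0).
The cross product vanishes, so the three points are collinear.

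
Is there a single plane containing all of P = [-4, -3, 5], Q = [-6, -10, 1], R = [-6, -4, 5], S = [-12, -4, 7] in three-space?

A normal to the plane through P, Q, R is n = PQ × PR = (-4, 8, -12).
The plane has equation n·X = -68. For S: n·S = -68.
Equal, so S lies in the plane and all four are coplanar.

Yes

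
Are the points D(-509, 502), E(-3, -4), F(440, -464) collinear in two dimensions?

DE = (506, -506), DF = (949, -966).
If collinear, DF would be a scalar multiple of DE. But (506)·(-966) ≠ (-506)·(949) (difference -8602), so they are not parallel; the points are not collinear.

No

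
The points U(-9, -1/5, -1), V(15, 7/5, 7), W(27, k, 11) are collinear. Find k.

Direction UV = (24, 8/5, 8). From the x-coordinate of W, the parameter along the line is τ = (27 − (-9))/24 = 3/2.
Then k = (-1/5) + 3/2·(8/5) = 11/5.

11/5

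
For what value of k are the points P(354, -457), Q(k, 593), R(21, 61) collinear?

-321

The three points are collinear iff det[PQ; PR] = 0.
This determinant is linear in k: (518)k + (166278) = 0, so k = -321.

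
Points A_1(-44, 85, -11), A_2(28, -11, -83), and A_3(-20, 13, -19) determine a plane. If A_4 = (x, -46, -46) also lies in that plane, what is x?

13

The plane through A_1, A_2, A_3 has equation −4416x − 1152y − 2880z = 128064.
Substituting A_4: (-4416)x + (185472) = 128064, so x = 13.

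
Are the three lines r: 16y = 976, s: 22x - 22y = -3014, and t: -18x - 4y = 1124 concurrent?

Yes

Intersecting r and s: solving the 2×2 system gives (x, y) = (-76, 61).
Substitute into t: (-18)(-76) + (-4)(61) = 1124.
This equals 1124, so (-76, 61) lies on all three lines and they are concurrent.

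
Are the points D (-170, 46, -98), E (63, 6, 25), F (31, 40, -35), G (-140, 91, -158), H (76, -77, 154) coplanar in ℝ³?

Yes

The plane through D, E, F has normal n = DE × DF = (-1782, 10044, 6642) and equation n·P = 114048.
Checking the remaining points: n·G = 114048, n·H = 114048.
All equal 114048, so all 5 points lie in one plane.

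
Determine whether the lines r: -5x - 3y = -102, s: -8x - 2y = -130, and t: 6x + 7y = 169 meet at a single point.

No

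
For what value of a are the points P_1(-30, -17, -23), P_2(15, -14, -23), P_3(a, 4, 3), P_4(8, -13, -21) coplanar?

-1

The points are coplanar iff P_1P_2 · (P_1P_3 × P_1P_4) = 0.
Expanding, this is linear in a: (-6)a + (-6) = 0.
So a = -1.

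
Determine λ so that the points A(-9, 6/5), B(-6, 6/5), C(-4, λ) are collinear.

6/5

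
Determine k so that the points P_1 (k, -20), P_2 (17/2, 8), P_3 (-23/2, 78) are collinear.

33/2

Collinearity: (P_1 − P_2) must be parallel to (P_3 − P_2) = (-20, 70).
Cross-multiplying the components: (k − 17/2)·(70) = (-28)·(-20).
Solving gives k = 33/2.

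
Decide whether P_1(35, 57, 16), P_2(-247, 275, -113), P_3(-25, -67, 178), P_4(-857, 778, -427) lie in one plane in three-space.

A normal to the plane through P_1, P_2, P_3 is n = P_1P_2 × P_1P_3 = (19320, 53424, 48048).
The plane has equation n·P = 4490136. For P_4: n·P_4 = 4490136.
Equal, so P_4 lies in the plane and all four are coplanar.

Yes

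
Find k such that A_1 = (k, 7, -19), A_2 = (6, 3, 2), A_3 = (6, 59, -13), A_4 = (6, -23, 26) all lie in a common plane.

Coplanarity ⇔ det[A_1A_2; A_1A_3; A_1A_4] = 0.
Expanding, this is linear in k: (-954)k + (5724) = 0.
So k = 6.

6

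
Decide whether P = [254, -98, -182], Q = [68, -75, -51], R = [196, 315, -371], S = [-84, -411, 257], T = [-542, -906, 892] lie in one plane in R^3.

Yes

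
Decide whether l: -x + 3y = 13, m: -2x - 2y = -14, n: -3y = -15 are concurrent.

Yes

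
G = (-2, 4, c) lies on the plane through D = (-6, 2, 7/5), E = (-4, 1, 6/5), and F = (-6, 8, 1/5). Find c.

Coplanarity requires DE · (DF × DG) = 0.
DE = (2, -1, -1/5), DF = (0, 6, -6/5); the triple product is linear in c with coefficient 12 and constant term -12/5.
Setting it to zero: c = 1/5.

1/5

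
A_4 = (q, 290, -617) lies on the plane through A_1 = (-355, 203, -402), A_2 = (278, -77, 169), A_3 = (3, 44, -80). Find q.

Coplanarity requires A_1A_2 · (A_1A_3 × A_1A_4) = 0.
A_1A_2 = (633, -280, 571), A_1A_3 = (358, -159, 322); the triple product is linear in q with coefficient 629 and constant term 362304.
Setting it to zero: q = -576.

-576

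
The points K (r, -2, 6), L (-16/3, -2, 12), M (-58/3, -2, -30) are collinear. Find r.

-22/3

Direction LM = (-14, 0, -42). From the z-coordinate of K, the parameter along the line is τ = (6 − 12)/(-42) = 1/7.
Then r = (-16/3) + 1/7·(-14) = -22/3.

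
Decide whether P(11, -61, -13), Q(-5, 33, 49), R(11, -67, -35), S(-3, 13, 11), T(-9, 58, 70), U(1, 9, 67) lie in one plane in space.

Yes

The plane through P, Q, R has normal n = PQ × PR = (-1696, -352, 96) and equation n·X = 1568.
Checking the remaining points: n·S = 1568, n·T = 1568, n·U = 1568.
All equal 1568, so all 6 points lie in one plane.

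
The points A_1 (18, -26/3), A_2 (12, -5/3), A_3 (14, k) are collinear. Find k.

-4

Collinearity: (A_3 − A_1) must be parallel to (A_2 − A_1) = (-6, 7).
Cross-multiplying the components: (k − (-26/3))·(-6) = (-4)·(7).
Solving gives k = -4.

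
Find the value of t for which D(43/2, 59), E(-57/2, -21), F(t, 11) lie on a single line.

Collinearity: (F − D) must be parallel to (E − D) = (-50, -80).
Cross-multiplying the components: (t − 43/2)·(-80) = (-48)·(-50).
Solving gives t = -17/2.

-17/2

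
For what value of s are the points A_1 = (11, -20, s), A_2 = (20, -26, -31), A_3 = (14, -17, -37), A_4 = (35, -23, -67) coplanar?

-25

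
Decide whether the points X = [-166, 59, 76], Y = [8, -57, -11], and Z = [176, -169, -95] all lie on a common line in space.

XY = (174, -116, -87), XZ = (342, -228, -171).
Each component of XZ is 57/29 times the corresponding component of XY, so XZ = 57/29·XY and the points are collinear.

Yes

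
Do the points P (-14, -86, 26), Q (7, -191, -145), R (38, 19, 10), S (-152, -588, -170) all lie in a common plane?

No

With P as base: PQ = (21, -105, -171), PR = (52, 105, -16), PS = (-138, -502, -196).
PR × PS = (-28612, 12400, -11614).
PQ · (PR × PS) = 83142.
Since 83142 ≠ 0, the four points are not coplanar.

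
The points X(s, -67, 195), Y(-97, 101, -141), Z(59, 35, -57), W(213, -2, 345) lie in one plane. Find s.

323

The points are coplanar iff XY · (XZ × XW) = 0.
Expanding, this is linear in s: (23424)s + (-7565952) = 0.
So s = 323.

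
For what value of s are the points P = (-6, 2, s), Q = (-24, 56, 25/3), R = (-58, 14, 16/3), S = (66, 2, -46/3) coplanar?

-14/3

The points are coplanar iff PQ · (PR × PS) = 0.
Expanding, this is linear in s: (-5616)s + (-26208) = 0.
So s = -14/3.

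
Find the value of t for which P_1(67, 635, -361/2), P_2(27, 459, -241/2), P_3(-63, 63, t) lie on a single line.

29/2

Collinearity requires P_1P_2 × P_1P_3 = 0; each component is linear in t.
The x-component gives (-176)t + (2552) = 0, so t = 29/2.
The remaining components then also vanish.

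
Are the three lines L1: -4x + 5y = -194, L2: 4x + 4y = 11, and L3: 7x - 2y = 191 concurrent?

Intersecting L1 and L2: solving the 2×2 system gives (x, y) = (277/12, -61/3).
Substitute into L3: (7)(277/12) + (-2)(-61/3) = 809/4.
But L3 requires 191 ≠ 809/4, so the three lines have no common point.

No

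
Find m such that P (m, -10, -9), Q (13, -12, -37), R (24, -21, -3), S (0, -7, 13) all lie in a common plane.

7

The points are coplanar iff PQ · (PR × PS) = 0.
Expanding, this is linear in m: (620)m + (-4340) = 0.
So m = 7.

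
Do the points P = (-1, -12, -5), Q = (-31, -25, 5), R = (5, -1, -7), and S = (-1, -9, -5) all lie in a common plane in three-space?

Yes

A normal to the plane through P, Q, R is n = PQ × PR = (-84, 0, -252).
The plane has equation n·X = 1344. For S: n·S = 1344.
Equal, so S lies in the plane and all four are coplanar.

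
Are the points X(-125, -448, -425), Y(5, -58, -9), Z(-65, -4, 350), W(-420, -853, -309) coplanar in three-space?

The four points are coplanar iff the 3×3 determinant with rows XY, XZ, XW is zero.
Rows: (130, 390, 416), (60, 444, 775), (-295, -405, 116).
Expanding along the first row: (130)(365379) − (390)(235585) + (416)(106680) = 0.
Zero determinant ⇒ coplanar.

Yes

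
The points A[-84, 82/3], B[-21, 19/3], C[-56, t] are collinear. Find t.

18

The three points are collinear iff det[AB; AC] = 0.
This determinant is linear in t: (63)t + (-1134) = 0, so t = 18.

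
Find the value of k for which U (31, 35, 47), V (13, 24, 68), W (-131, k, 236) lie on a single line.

Collinearity requires UV × UW = 0; each component is linear in k.
The x-component gives (-21)k + (-1344) = 0, so k = -64.
The remaining components then also vanish.

-64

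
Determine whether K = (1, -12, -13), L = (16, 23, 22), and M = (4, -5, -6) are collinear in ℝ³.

Yes

KL = (15, 35, 35), KM = (3, 7, 7).
Each component of KM is 1/5 times the corresponding component of KL, so KM = 1/5·KL and the points are collinear.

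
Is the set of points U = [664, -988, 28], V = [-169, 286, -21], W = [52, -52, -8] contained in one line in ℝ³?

UV = (-833, 1274, -49), UW = (-612, 936, -36).
UV × UW = (0, 0, 0).
The cross product vanishes, so the three points are collinear.

Yes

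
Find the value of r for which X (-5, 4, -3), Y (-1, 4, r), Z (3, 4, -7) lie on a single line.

-5

Direction XZ = (8, 0, -4). From the x-coordinate of Y, the parameter along the line is τ = (-1 − (-5))/8 = 1/2.
Then r = (-3) + 1/2·(-4) = -5.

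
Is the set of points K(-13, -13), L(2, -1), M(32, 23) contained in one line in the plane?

KL = (15, 12), KM = (45, 36).
Twice the signed area of △KLM is (15)(36) − (12)(45) = 0.
The triangle is degenerate (zero area), so the points are collinear.

Yes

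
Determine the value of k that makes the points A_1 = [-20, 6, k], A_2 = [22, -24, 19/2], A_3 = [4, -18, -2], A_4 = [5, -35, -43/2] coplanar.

2

Coplanarity ⇔ det[A_1A_2; A_1A_3; A_1A_4] = 0.
Expanding, this is linear in k: (-300)k + (600) = 0.
So k = 2.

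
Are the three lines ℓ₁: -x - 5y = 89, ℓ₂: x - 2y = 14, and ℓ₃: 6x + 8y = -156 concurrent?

No

The three lines meet at one point iff the augmented coefficient matrix [aᵢ bᵢ cᵢ] has rank < 3, i.e. its determinant vanishes.
Here the determinant is 380.
Nonzero, so no common point exists.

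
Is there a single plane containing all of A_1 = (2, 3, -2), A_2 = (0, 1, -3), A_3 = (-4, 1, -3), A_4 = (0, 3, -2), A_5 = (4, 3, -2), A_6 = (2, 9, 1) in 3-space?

The plane through A_1, A_2, A_3 has normal n = A_1A_2 × A_1A_3 = (0, 4, -8) and equation n·P = 28.
Checking the remaining points: n·A_4 = 28, n·A_5 = 28, n·A_6 = 28.
All equal 28, so all 6 points lie in one plane.

Yes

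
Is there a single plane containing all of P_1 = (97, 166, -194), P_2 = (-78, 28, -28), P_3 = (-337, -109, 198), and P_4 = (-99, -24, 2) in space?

The four points are coplanar iff the 3×3 determinant with rows P_1P_2, P_1P_3, P_1P_4 is zero.
Rows: (-175, -138, 166), (-434, -275, 392), (-196, -190, 196).
Expanding along the first row: (-175)(20580) − (-138)(-8232) + (166)(28560) = 3444.
Nonzero ⇒ not coplanar.

No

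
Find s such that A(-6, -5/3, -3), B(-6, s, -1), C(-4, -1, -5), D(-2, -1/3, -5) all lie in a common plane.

-5/3

The points are coplanar iff AB · (AC × AD) = 0.
Expanding, this is linear in s: (-4)s + (-20/3) = 0.
So s = -5/3.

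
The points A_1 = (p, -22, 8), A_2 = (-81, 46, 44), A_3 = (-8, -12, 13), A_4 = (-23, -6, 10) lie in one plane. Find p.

Coplanarity ⇔ det[A_1A_2; A_1A_3; A_1A_4] = 0.
Expanding, this is linear in p: (-360)p + (1800) = 0.
So p = 5.

5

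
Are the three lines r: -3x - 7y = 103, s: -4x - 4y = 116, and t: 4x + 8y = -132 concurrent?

Yes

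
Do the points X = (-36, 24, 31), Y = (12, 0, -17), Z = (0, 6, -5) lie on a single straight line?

Yes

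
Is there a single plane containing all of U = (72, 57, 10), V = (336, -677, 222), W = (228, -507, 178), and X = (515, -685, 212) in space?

No

The four points are coplanar iff the 3×3 determinant with rows UV, UW, UX is zero.
Rows: (264, -734, 212), (156, -564, 168), (443, -742, 202).
Expanding along the first row: (264)(10728) − (-734)(-42912) + (212)(134100) = -236016.
Nonzero ⇒ not coplanar.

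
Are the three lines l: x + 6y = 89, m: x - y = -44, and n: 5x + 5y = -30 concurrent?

Yes

Intersecting l and m: solving the 2×2 system gives (x, y) = (-25, 19).
Substitute into n: (5)(-25) + (5)(19) = -30.
This equals -30, so (-25, 19) lies on all three lines and they are concurrent.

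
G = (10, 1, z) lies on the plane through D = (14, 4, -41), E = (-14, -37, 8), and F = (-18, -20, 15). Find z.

Coplanarity requires DE · (DF × DG) = 0.
DE = (-28, -41, 49), DF = (-32, -24, 56); the triple product is linear in z with coefficient -640 and constant term -21760.
Setting it to zero: z = -34.

-34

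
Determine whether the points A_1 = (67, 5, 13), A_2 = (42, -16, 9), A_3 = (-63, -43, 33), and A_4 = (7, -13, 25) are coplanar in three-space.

A normal to the plane through A_1, A_2, A_3 is n = A_1A_2 × A_1A_3 = (-612, 1020, -1530).
The plane has equation n·P = -55794. For A_4: n·A_4 = -55794.
Equal, so A_4 lies in the plane and all four are coplanar.

Yes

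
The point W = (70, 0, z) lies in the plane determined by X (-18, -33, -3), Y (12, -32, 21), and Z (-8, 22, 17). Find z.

74

The plane through X, Y, Z has equation −1300x − 360y + 1640z = 30360.
Substituting W: (1640)z + (-91000) = 30360, so z = 74.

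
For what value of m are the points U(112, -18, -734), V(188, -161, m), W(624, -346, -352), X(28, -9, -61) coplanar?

871

Coplanarity ⇔ det[UV; UW; UX] = 0.
Expanding, this is linear in m: (-22944)m + (19984224) = 0.
So m = 871.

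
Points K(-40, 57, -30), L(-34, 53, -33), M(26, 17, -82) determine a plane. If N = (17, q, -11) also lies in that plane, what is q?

A normal to the plane is n = KL × KM = (88, 114, 24).
N lies in the plane iff n · KN = 0.
This gives (114)q + (-1026) = 0, so q = 9.

9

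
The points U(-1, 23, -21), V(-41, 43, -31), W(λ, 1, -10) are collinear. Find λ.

43

Collinearity requires UV × UW = 0; each component is linear in λ.
The y-component gives (-10)λ + (430) = 0, so λ = 43.
The remaining components then also vanish.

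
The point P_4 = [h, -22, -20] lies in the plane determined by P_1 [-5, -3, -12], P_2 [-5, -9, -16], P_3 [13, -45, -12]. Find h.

Coplanarity requires P_1P_2 · (P_1P_3 × P_1P_4) = 0.
P_1P_2 = (0, -6, -4), P_1P_3 = (18, -42, 0); the triple product is linear in h with coefficient -168 and constant term -336.
Setting it to zero: h = -2.

-2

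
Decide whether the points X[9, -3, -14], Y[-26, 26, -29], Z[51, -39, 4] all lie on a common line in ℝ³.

No

XY = (-35, 29, -15), XZ = (42, -36, 18).
XY × XZ = (-18, 0, 42).
The cross product is nonzero, so the points do not lie on one line.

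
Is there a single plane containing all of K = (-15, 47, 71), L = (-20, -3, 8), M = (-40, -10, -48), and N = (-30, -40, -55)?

With K as base: KL = (-5, -50, -63), KM = (-25, -57, -119), KN = (-15, -87, -126).
KM × KN = (-3171, -1365, 1320).
KL · (KM × KN) = 945.
Since 945 ≠ 0, the four points are not coplanar.

No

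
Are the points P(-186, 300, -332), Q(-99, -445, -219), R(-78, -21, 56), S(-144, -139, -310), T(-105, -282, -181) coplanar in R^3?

The plane through P, Q, R has normal n = PQ × PR = (-252787, -21552, 52533) and equation n·X = 23111826.
Checking the remaining points: n·S = 23111826, n·T = 23111826.
All equal 23111826, so all 5 points lie in one plane.

Yes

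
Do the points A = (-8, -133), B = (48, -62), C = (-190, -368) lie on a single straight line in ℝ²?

AB = (56, 71), AC = (-182, -235).
Twice the signed area of △ABC is (56)(-235) − (71)(-182) = -238.
The area is nonzero, so the three points are not collinear.

No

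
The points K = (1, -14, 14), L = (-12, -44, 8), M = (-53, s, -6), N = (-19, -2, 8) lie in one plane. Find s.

Normal to plane KLN: n = (252, 42, -756); plane equation n·P = -10920.
Requiring n·M = -10920: (42)s + (-8820) = -10920.
So s = -50.

-50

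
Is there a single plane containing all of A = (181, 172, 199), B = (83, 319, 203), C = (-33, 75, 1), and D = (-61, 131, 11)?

No

A normal to the plane through A, B, C is n = AB × AC = (-28718, -20260, 40964).
The plane has equation n·P = -530842. For D: n·D = -451658.
-451658 ≠ -530842, so D is off the plane.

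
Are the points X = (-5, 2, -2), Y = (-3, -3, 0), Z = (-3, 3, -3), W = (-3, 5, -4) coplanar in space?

Yes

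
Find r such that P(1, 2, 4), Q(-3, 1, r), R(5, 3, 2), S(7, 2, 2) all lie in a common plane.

Normal to plane PRS: n = (-2, -4, -6); plane equation n·X = -34.
Requiring n·Q = -34: (-6)r + (2) = -34.
So r = 6.

6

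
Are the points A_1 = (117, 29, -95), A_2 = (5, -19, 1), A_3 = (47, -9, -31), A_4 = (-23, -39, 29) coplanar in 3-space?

Yes

The four points are coplanar iff the 3×3 determinant with rows A_1A_2, A_1A_3, A_1A_4 is zero.
Rows: (-112, -48, 96), (-70, -38, 64), (-140, -68, 124).
Expanding along the first row: (-112)(-360) − (-48)(280) + (96)(-560) = 0.
Zero determinant ⇒ coplanar.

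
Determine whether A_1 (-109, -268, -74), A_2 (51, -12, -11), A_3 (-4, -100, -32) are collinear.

A_1A_2 = (160, 256, 63), A_1A_3 = (105, 168, 42).
Comparing components 2 and 3: (256)(42) − (63)(168) = 168 ≠ 0, so A_1A_2 and A_1A_3 are not parallel and the points are not collinear.

No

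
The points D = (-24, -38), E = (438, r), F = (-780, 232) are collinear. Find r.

-203

Collinearity: (E − D) must be parallel to (F − D) = (-756, 270).
Cross-multiplying the components: (r − (-38))·(-756) = (462)·(270).
Solving gives r = -203.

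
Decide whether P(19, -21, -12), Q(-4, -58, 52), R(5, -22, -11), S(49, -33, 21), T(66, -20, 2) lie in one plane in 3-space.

No

The plane through P, Q, R has normal n = PQ × PR = (27, -873, -495) and equation n·X = 24786.
Checking the remaining points: n·S = 19737, n·T = 18252.
Since n·S = 19737 ≠ 24786, S is off the plane and the points are not all coplanar.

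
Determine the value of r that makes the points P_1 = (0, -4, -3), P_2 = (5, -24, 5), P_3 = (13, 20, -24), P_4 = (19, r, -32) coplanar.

28

Normal to plane P_1P_2P_3: n = (228, 209, 380); plane equation n·P = -1976.
Requiring n·P_4 = -1976: (209)r + (-7828) = -1976.
So r = 28.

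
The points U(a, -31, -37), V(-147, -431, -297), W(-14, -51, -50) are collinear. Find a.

Direction VW = (133, 380, 247). From the y-coordinate of U, the parameter along the line is τ = (-31 − (-431))/380 = 20/19.
Then a = (-147) + 20/19·(133) = -7.

-7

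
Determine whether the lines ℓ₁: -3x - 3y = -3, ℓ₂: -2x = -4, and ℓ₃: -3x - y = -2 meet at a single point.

No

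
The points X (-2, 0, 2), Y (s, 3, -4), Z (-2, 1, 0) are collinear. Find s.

-2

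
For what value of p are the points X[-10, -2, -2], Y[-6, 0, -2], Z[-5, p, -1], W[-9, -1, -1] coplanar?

1

Normal to plane XYW: n = (2, -4, 2); plane equation n·P = -16.
Requiring n·Z = -16: (-4)p + (-12) = -16.
So p = 1.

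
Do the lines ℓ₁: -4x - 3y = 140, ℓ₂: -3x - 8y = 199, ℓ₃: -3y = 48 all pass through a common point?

No

Lines aᵢx + bᵢy = cᵢ with pairwise distinct directions are concurrent exactly when det[aᵢ bᵢ cᵢ] = 0.
Here the determinant is -24.
Nonzero, so no common point exists.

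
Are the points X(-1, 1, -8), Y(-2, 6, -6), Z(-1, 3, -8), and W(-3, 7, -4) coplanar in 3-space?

The four points are coplanar iff the 3×3 determinant with rows XY, XZ, XW is zero.
Rows: (-1, 5, 2), (0, 2, 0), (-2, 6, 4).
Expanding along the first row: (-1)(8) − (5)(0) + (2)(4) = 0.
Zero determinant ⇒ coplanar.

Yes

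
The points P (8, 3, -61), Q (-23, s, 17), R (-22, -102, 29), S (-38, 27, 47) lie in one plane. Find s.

-13

Normal to plane PRS: n = (-13500, -900, -5550); plane equation n·X = 227850.
Requiring n·Q = 227850: (-900)s + (216150) = 227850.
So s = -13.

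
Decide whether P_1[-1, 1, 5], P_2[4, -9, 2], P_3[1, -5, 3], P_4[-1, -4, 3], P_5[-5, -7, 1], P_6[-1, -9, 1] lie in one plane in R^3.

The plane through P_1, P_2, P_3 has normal n = P_1P_2 × P_1P_3 = (2, 4, -10) and equation n·P = -48.
Checking the remaining points: n·P_4 = -48, n·P_5 = -48, n·P_6 = -48.
All equal -48, so all 6 points lie in one plane.

Yes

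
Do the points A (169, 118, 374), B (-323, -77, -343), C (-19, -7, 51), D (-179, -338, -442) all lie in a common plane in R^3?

Yes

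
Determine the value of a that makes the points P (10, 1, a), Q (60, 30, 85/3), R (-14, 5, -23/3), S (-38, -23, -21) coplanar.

Coplanarity ⇔ det[PQ; PR; PS] = 0.
Expanding, this is linear in a: (-1472)a + (4416) = 0.
So a = 3.

3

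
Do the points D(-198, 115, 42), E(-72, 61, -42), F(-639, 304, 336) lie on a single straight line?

DE = (126, -54, -84), DF = (-441, 189, 294).
Each component of DF is -7/2 times the corresponding component of DE, so DF = -7/2·DE and the points are collinear.

Yes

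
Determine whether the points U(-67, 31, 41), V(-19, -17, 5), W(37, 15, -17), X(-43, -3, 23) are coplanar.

The four points are coplanar iff the 3×3 determinant with rows UV, UW, UX is zero.
Rows: (48, -48, -36), (104, -16, -58), (24, -34, -18).
Expanding along the first row: (48)(-1684) − (-48)(-480) + (-36)(-3152) = 9600.
Nonzero ⇒ not coplanar.

No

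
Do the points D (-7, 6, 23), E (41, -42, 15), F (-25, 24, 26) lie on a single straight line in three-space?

Yes

DE = (48, -48, -8), DF = (-18, 18, 3).
DE × DF = (0, 0, 0).
The cross product vanishes, so the three points are collinear.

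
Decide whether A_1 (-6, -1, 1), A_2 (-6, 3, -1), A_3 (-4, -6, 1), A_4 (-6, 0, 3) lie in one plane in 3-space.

With A_1 as base: A_1A_2 = (0, 4, -2), A_1A_3 = (2, -5, 0), A_1A_4 = (0, 1, 2).
A_1A_3 × A_1A_4 = (-10, -4, 2).
A_1A_2 · (A_1A_3 × A_1A_4) = -20.
Since -20 ≠ 0, the four points are not coplanar.

No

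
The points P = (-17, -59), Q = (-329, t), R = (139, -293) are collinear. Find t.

409

Collinearity: (Q − P) must be parallel to (R − P) = (156, -234).
Cross-multiplying the components: (t − (-59))·(156) = (-312)·(-234).
Solving gives t = 409.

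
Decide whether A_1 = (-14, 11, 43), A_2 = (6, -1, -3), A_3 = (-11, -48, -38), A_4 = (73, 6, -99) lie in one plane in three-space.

With A_1 as base: A_1A_2 = (20, -12, -46), A_1A_3 = (3, -59, -81), A_1A_4 = (87, -5, -142).
A_1A_3 × A_1A_4 = (7973, -6621, 5118).
A_1A_2 · (A_1A_3 × A_1A_4) = 3484.
Since 3484 ≠ 0, the four points are not coplanar.

No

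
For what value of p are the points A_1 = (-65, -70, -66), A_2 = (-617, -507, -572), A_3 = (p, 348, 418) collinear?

463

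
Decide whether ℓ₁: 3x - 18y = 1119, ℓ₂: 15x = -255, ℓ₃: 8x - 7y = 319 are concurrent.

Yes

Lines aᵢx + bᵢy = cᵢ with pairwise distinct directions are concurrent exactly when det[aᵢ bᵢ cᵢ] = 0.
Here the determinant is 0.
It vanishes, so the lines are concurrent at (-17, -65).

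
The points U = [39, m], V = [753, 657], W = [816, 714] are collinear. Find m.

11

The three points are collinear iff det[UV; UW] = 0.
This determinant is linear in m: (63)m + (-693) = 0, so m = 11.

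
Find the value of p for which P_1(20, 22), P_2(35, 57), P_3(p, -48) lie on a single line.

-10

The three points are collinear iff det[P_1P_2; P_1P_3] = 0.
This determinant is linear in p: (-35)p + (-350) = 0, so p = -10.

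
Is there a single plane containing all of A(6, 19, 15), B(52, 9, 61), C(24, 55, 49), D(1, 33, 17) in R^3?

The four points are coplanar iff the 3×3 determinant with rows AB, AC, AD is zero.
Rows: (46, -10, 46), (18, 36, 34), (-5, 14, 2).
Expanding along the first row: (46)(-404) − (-10)(206) + (46)(432) = 3348.
Nonzero ⇒ not coplanar.

No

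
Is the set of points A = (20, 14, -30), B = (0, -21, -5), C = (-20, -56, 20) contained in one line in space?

AB = (-20, -35, 25), AC = (-40, -70, 50).
AB × AC = (0, 0, 0).
The cross product vanishes, so the three points are collinear.

Yes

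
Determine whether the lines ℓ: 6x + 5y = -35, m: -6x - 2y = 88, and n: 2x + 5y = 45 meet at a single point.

No

Lines aᵢx + bᵢy = cᵢ with pairwise distinct directions are concurrent exactly when det[aᵢ bᵢ cᵢ] = 0.
Here the determinant is -40.
Nonzero, so no common point exists.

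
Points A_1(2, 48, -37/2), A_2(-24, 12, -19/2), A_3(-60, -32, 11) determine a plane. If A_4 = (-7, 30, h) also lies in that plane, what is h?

The plane through A_1, A_2, A_3 has equation −342x + 209y − 152z = 12160.
Substituting A_4: (-152)h + (8664) = 12160, so h = -23.

-23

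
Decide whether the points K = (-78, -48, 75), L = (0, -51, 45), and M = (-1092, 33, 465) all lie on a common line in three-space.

KL = (78, -3, -30), KM = (-1014, 81, 390).
KL × KM = (1260, 0, 3276).
The cross product is nonzero, so the points do not lie on one line.

No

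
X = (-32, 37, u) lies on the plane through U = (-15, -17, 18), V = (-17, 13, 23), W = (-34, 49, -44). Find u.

-40

Coplanarity requires UV · (UW × UX) = 0.
UV = (-2, 30, 5), UW = (-19, 66, -62); the triple product is linear in u with coefficient 438 and constant term 17520.
Setting it to zero: u = -40.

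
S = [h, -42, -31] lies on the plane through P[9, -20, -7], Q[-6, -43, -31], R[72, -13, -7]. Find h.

3

The plane through P, Q, R has equation 168x − 1512y + 1344z = 22344.
Substituting S: (168)h + (21840) = 22344, so h = 3.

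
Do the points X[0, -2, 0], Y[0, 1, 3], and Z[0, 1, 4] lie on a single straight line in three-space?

No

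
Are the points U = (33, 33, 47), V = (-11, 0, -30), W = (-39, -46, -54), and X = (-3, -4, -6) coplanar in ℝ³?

A normal to the plane through U, V, W is n = UV × UW = (-2750, 1100, 1100).
The plane has equation n·P = -2750. For X: n·X = -2750.
Equal, so X lies in the plane and all four are coplanar.

Yes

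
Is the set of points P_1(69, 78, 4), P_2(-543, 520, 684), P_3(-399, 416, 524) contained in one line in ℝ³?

Yes

P_1P_2 = (-612, 442, 680), P_1P_3 = (-468, 338, 520).
P_1P_2 × P_1P_3 = (0, 0, 0).
The cross product vanishes, so the three points are collinear.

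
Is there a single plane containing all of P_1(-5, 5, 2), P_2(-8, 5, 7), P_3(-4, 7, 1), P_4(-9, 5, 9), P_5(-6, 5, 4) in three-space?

The plane through P_1, P_2, P_3 has normal n = P_1P_2 × P_1P_3 = (-10, 2, -6) and equation n·P = 48.
Checking the remaining points: n·P_4 = 46, n·P_5 = 46.
Since n·P_4 = 46 ≠ 48, P_4 is off the plane and the points are not all coplanar.

No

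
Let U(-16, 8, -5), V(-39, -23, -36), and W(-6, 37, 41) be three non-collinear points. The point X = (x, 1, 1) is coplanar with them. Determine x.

The plane through U, V, W has equation −527x + 748y − 357z = 16201.
Substituting X: (-527)x + (391) = 16201, so x = -30.

-30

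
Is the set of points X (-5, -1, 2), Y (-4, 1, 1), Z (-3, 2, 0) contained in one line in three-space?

XY = (1, 2, -1), XZ = (2, 3, -2).
XY × XZ = (-1, 0, -1).
The cross product is nonzero, so the points do not lie on one line.

No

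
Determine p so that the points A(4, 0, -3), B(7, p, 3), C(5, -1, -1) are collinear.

-3

Collinearity requires AB × AC = 0; each component is linear in p.
The x-component gives (2)p + (6) = 0, so p = -3.
The remaining components then also vanish.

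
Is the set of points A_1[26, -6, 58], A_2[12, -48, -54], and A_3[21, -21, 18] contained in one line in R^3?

A_1A_2 = (-14, -42, -112), A_1A_3 = (-5, -15, -40).
A_1A_2 × A_1A_3 = (0, 0, 0).
The cross product vanishes, so the three points are collinear.

Yes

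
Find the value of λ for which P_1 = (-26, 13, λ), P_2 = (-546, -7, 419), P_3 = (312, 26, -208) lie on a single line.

39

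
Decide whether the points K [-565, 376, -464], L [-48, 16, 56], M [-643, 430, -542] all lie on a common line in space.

KL = (517, -360, 520), KM = (-78, 54, -78).
Comparing components 3 and 1: (520)(-78) − (517)(-78) = -234 ≠ 0, so KL and KM are not parallel and the points are not collinear.

No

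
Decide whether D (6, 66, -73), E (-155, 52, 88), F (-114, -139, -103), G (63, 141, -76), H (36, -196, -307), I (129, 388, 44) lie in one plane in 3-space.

Yes

The plane through D, E, F has normal n = DE × DF = (33425, -24150, 31325) and equation n·P = -3680075.
Checking the remaining points: n·G = -3680075, n·H = -3680075, n·I = -3680075.
All equal -3680075, so all 6 points lie in one plane.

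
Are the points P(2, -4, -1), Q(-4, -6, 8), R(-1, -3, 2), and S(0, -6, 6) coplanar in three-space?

No

With P as base: PQ = (-6, -2, 9), PR = (-3, 1, 3), PS = (-2, -2, 7).
PR × PS = (13, 15, 8).
PQ · (PR × PS) = -36.
Since -36 ≠ 0, the four points are not coplanar.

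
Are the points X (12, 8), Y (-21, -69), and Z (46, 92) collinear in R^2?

XY = (-33, -77), XZ = (34, 84).
If collinear, XZ would be a scalar multiple of XY. But (-33)·(84) ≠ (-77)·(34) (difference -154), so they are not parallel; the points are not collinear.

No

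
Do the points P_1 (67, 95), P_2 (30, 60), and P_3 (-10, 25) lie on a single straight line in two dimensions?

No

P_1P_2 = (-37, -35), P_1P_3 = (-77, -70).
det[P_1P_2; P_1P_3] = (-37)(-70) − (-35)(-77) = -105.
The determinant is nonzero, so they are not collinear.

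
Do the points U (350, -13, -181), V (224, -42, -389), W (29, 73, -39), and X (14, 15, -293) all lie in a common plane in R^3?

Yes

With U as base: UV = (-126, -29, -208), UW = (-321, 86, 142), UX = (-336, 28, -112).
UW × UX = (-13608, -83664, 19908).
UV · (UW × UX) = 0.
The scalar triple product vanishes, so the four points are coplanar.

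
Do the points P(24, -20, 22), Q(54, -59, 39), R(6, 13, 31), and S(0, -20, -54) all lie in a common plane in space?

The four points are coplanar iff the 3×3 determinant with rows PQ, PR, PS is zero.
Rows: (30, -39, 17), (-18, 33, 9), (-24, 0, -76).
Expanding along the first row: (30)(-2508) − (-39)(1584) + (17)(792) = 0.
Zero determinant ⇒ coplanar.

Yes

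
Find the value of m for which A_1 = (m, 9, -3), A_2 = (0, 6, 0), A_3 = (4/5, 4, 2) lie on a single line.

Collinearity requires A_1A_2 × A_1A_3 = 0; each component is linear in m.
The y-component gives (2)m + (12/5) = 0, so m = -6/5.
The remaining components then also vanish.

-6/5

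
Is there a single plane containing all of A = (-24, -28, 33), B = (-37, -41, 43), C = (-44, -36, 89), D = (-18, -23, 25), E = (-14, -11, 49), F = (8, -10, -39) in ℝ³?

The plane through A, B, C has normal n = AB × AC = (-648, 528, -156) and equation n·P = -4380.
Checking the remaining points: n·D = -4380, n·E = -4380, n·F = -4380.
All equal -4380, so all 6 points lie in one plane.

Yes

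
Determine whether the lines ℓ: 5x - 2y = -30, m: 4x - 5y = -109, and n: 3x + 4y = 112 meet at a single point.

Yes

The three lines meet at one point iff the augmented coefficient matrix [aᵢ bᵢ cᵢ] has rank < 3, i.e. its determinant vanishes.
Here the determinant is 0.
It vanishes, so the lines are concurrent at (4, 25).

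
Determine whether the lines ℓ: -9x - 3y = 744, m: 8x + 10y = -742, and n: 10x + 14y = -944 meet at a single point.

Intersecting ℓ and m: solving the 2×2 system gives (x, y) = (-79, -11).
Substitute into n: (10)(-79) + (14)(-11) = -944.
This equals -944, so (-79, -11) lies on all three lines and they are concurrent.

Yes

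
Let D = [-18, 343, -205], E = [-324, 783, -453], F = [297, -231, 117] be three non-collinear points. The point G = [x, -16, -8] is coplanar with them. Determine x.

-63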